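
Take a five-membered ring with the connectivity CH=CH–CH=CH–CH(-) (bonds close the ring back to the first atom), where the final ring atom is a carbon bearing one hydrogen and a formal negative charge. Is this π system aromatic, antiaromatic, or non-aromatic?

Aromatic

Check conjugation: the double-bond atoms are sp², each contributing one p electron; the carbanion's lone pair occupies the p orbital — every position has a p orbital, so the cyclic π system is continuous.
Tallying contributions gives 2 × 2 = 4 from the double-bond units + 2 from the CH(-) atom = 6.
That gives a 4n+2 count (6, n = 1).
This is the cyclopentadienyl anion.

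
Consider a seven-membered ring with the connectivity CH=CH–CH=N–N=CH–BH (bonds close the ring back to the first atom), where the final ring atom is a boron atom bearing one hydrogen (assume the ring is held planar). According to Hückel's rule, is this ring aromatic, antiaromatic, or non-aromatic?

Aromatic

Check conjugation: each doubly-bonded ring atom is sp² with one p-orbital electron; each sp² =N– keeps its lone pair in-plane and puts one electron into the π system; the boron has an empty p orbital — every position has a p orbital, so the cyclic π system is continuous.
Counting π electrons: 3 × 2 = 6 from the double-bond units + 0 from the BH atom = 6.
With 6 π electrons (n = 1), the Hückel 4n+2 condition holds.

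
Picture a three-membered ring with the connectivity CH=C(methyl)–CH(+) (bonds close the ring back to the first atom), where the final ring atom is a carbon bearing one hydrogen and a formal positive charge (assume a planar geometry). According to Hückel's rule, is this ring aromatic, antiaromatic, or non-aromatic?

Aromatic

The p orbitals form a continuous loop: the double-bond atoms are sp², each contributing one p electron; the carbocation has an empty p orbital. The ring is fully conjugated.
π-electron count: 1 × 2 = 2 from the double-bond unit + 0 from the CH(+) atom = 2.
2 = 4(0) + 2, which satisfies Hückel's 4n+2 rule.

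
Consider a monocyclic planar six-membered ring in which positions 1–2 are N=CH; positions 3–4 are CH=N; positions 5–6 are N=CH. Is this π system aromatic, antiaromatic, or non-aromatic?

The p orbitals form a continuous loop: the double-bond atoms are sp², each contributing one p electron; the doubly-bonded nitrogens are pyridine-type — their lone pairs lie in the ring plane, leaving one electron in the p orbital. The ring is fully conjugated.
π-electron count: 3 × 2 = 6 from the 3 double-bond units.
Since 6 = 4·1 + 2, the ring meets the 4n+2 criterion.

Aromatic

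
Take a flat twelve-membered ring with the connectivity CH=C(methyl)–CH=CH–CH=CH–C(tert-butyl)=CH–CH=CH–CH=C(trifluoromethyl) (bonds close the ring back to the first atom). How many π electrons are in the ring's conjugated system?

Check conjugation: the double-bond atoms are sp², each contributing one p electron — every position has a p orbital, so the cyclic π system is continuous.
Counting π electrons: 6 × 2 = 12 from the 6 double-bond units.

12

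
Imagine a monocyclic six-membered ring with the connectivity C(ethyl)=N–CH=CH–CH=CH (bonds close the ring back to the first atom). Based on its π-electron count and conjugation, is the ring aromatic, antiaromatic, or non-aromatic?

Aromatic

Check conjugation: the double-bond atoms are sp², each contributing one p electron; each sp² =N– keeps its lone pair in-plane and puts one electron into the π system — every position has a p orbital, so the cyclic π system is continuous.
π-electron count: 3 × 2 = 6 from the 3 double-bond units.
That gives a 4n+2 count (6, n = 1).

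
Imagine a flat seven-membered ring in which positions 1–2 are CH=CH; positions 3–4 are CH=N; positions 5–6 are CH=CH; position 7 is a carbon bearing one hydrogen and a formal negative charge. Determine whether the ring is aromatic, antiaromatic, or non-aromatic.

Every ring atom contributes a p orbital perpendicular to the ring (the double-bond atoms are sp², each contributing one p electron; each =N– nitrogen is pyridine-type (lone pair in the sp² plane, one electron in the p orbital); the carbanion's lone pair occupies the p orbital), so the π system is cyclic and fully conjugated.
π-electron count: 3 × 2 = 6 from the double-bond units + 2 from the CH(-) atom = 8.
8 is a 4n count (n = 2), so the planar conjugated ring is antiaromatic.

Antiaromatic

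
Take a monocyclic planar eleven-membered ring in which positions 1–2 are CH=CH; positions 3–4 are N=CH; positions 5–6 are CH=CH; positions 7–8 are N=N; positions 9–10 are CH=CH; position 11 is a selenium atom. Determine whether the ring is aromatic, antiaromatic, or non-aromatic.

The p orbitals form a continuous loop: each doubly-bonded ring atom is sp² with one p-orbital electron; the doubly-bonded nitrogens are pyridine-type — their lone pairs lie in the ring plane, leaving one electron in the p orbital; the selenium donates one lone pair from its p orbital. The ring is fully conjugated.
Tallying contributions gives 5 × 2 = 10 from the double-bond units + 2 from the Se atom = 12.
12 is a 4n count (n = 3), so the planar conjugated ring is antiaromatic.

Antiaromatic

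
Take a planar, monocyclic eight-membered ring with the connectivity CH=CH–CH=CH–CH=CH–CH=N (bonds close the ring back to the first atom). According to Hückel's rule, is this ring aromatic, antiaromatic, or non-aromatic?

Antiaromatic

Every ring atom contributes a p orbital perpendicular to the ring (every atom in a ring double bond is sp² and brings one electron to the p orbital; each sp² =N– keeps its lone pair in-plane and puts one electron into the π system), so the π system is cyclic and fully conjugated.
Tallying contributions gives 4 × 2 = 8 from the 4 double-bond units.
A 4n π count (8, n = 2) in a planar conjugated ring means antiaromatic.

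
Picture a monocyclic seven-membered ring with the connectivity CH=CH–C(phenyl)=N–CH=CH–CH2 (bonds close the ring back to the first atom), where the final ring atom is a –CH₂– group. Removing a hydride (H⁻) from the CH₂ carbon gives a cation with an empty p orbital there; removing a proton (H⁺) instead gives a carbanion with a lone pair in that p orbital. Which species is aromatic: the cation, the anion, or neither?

In both ions every ring atom is sp² and contributes a p orbital, so both rings are fully conjugated.
Cation: 3 × 2 + 0 = 6 π electrons → 4(1)+2, aromatic.
Anion: 3 × 2 + 2 = 8 π electrons → 4(2), antiaromatic.

The cation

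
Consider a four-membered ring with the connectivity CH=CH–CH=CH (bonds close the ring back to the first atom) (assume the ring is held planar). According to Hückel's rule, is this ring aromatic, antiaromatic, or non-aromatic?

Every ring atom contributes a p orbital perpendicular to the ring (the double-bond atoms are sp², each contributing one p electron), so the π system is cyclic and fully conjugated.
π-electron count: 2 × 2 = 4 from the 2 double-bond units.
4 is a 4n count (n = 1), so the planar conjugated ring is antiaromatic.
(The species described is cyclobutadiene.)

Antiaromatic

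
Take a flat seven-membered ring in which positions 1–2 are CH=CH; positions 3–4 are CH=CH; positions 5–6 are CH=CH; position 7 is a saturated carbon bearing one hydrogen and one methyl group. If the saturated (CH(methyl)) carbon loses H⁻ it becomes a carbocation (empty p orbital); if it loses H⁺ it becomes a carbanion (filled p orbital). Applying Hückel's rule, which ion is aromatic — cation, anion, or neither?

The cation

In both ions every ring atom is sp² and contributes a p orbital, so both rings are fully conjugated.
Cation: 3 × 2 + 0 = 6 π electrons → 4(1)+2, aromatic.
Anion: 3 × 2 + 2 = 8 π electrons → 4(2), antiaromatic.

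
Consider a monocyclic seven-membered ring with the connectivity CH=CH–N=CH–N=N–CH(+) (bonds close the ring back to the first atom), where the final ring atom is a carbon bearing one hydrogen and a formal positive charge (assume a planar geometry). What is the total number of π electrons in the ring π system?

Every ring atom contributes a p orbital perpendicular to the ring (each doubly-bonded ring atom is sp² with one p-orbital electron; the doubly-bonded nitrogens are pyridine-type — their lone pairs lie in the ring plane, leaving one electron in the p orbital; the carbocation has an empty p orbital), so the π system is cyclic and fully conjugated.
π-electron count: 3 × 2 = 6 from the double-bond units + 0 from the CH(+) atom = 6.

6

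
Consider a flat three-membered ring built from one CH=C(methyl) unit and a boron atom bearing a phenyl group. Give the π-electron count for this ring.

2

Check conjugation: every atom in a ring double bond is sp² and brings one electron to the p orbital; the boron has an empty p orbital — every position has a p orbital, so the cyclic π system is continuous.
Adding the contributions, 1 × 2 = 2 from the double-bond unit + 0 from the B(phenyl) atom = 2.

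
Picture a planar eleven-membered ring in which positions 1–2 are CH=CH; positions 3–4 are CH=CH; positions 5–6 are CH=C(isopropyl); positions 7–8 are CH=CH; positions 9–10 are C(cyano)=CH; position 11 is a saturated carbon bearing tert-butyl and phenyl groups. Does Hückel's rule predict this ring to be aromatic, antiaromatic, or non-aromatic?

The C(tert-butyl)(phenyl) position has four σ bonds — that saturated carbon is sp³ and has no p orbital in the ring π system — so the cyclic conjugation is interrupted.
A ring that is not fully conjugated cannot be aromatic or antiaromatic regardless of its π-electron count.

Non-aromatic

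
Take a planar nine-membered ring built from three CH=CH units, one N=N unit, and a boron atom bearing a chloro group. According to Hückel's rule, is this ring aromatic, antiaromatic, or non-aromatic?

Antiaromatic

All ring atoms are sp² and supply a p orbital to the ring (the double-bond atoms are sp², each contributing one p electron; the doubly-bonded nitrogens are pyridine-type — their lone pairs lie in the ring plane, leaving one electron in the p orbital; the boron has an empty p orbital); the conjugation is uninterrupted.
Adding the contributions, 4 × 2 = 8 from the double-bond units + 0 from the B(chloro) atom = 8.
With 8 = 4·2 π electrons, Hückel's rule classifies the planar ring as antiaromatic.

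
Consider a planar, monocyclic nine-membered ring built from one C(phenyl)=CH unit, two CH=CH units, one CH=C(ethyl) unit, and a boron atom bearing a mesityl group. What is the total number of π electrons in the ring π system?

8

The p orbitals form a continuous loop: every atom in a ring double bond is sp² and brings one electron to the p orbital; the boron has an empty p orbital. The ring is fully conjugated.
Counting π electrons: 4 × 2 = 8 from the double-bond units + 0 from the B(mesityl) atom = 8.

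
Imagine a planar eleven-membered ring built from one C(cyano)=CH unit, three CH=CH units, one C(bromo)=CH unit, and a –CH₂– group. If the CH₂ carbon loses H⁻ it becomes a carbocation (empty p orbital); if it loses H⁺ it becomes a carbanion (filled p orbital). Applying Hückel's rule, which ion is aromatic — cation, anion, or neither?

In both ions every ring atom is sp² and contributes a p orbital, so both rings are fully conjugated.
Cation: 5 × 2 + 0 = 10 π electrons → 4(2)+2, aromatic.
Anion: 5 × 2 + 2 = 12 π electrons → 4(3), antiaromatic.

The cation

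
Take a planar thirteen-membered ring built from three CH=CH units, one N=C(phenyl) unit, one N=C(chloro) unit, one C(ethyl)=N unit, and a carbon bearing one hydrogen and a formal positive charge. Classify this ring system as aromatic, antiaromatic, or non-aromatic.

All ring atoms are sp² and supply a p orbital to the ring (each doubly-bonded ring atom is sp² with one p-orbital electron; the doubly-bonded nitrogens are pyridine-type — their lone pairs lie in the ring plane, leaving one electron in the p orbital; the carbocation has an empty p orbital); the conjugation is uninterrupted.
π-electron count: 6 × 2 = 12 from the double-bond units + 0 from the CH(+) atom = 12.
With 12 = 4·3 π electrons, Hückel's rule classifies the planar ring as antiaromatic.

Antiaromatic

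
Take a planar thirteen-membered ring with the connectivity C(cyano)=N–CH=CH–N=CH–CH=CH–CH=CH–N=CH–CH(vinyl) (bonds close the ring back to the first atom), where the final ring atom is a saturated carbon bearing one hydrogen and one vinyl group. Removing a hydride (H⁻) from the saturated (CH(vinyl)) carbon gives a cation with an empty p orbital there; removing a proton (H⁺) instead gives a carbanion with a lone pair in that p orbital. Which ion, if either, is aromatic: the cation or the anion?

The anion

In either ion the ring is fully conjugated: every atom, including the new sp² carbon, supplies a p orbital.
Cation: 6 × 2 + 0 = 12 π electrons → 4(3), antiaromatic.
Anion: 6 × 2 + 2 = 14 π electrons → 4(3)+2, aromatic.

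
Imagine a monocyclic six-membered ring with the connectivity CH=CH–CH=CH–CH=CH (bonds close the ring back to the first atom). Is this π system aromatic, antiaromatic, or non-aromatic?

Aromatic

Check conjugation: the double-bond atoms are sp², each contributing one p electron — every position has a p orbital, so the cyclic π system is continuous.
Counting π electrons: 3 × 2 = 6 from the 3 double-bond units.
Since 6 = 4·1 + 2, the ring meets the 4n+2 criterion.
This is benzene.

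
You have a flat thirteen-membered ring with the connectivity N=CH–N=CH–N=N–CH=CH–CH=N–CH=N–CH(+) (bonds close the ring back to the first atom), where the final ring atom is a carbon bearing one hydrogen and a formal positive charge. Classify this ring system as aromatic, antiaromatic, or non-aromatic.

Antiaromatic

The p orbitals form a continuous loop: the double-bond atoms are sp², each contributing one p electron; each =N– nitrogen is pyridine-type (lone pair in the sp² plane, one electron in the p orbital); the carbocation has an empty p orbital. The ring is fully conjugated.
Tallying contributions gives 6 × 2 = 12 from the double-bond units + 0 from the CH(+) atom = 12.
12 = 4(3); a planar, fully conjugated 4n system is antiaromatic.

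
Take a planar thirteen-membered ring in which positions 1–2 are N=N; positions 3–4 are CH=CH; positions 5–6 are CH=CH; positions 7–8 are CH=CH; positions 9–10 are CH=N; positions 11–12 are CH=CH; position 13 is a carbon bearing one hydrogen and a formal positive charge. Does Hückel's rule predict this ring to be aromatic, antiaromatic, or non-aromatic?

The p orbitals form a continuous loop: every atom in a ring double bond is sp² and brings one electron to the p orbital; the doubly-bonded nitrogens are pyridine-type — their lone pairs lie in the ring plane, leaving one electron in the p orbital; the carbocation has an empty p orbital. The ring is fully conjugated.
Adding the contributions, 6 × 2 = 12 from the double-bond units + 0 from the CH(+) atom = 12.
12 = 4(3); a planar, fully conjugated 4n system is antiaromatic.

Antiaromatic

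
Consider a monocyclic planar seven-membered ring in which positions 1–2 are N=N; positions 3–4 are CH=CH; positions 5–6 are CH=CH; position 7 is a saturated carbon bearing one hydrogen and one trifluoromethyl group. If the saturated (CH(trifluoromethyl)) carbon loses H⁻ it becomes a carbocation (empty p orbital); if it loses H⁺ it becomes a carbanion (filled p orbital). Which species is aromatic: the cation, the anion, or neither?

In both ions every ring atom is sp² and contributes a p orbital, so both rings are fully conjugated.
Cation: 3 × 2 + 0 = 6 π electrons → 4(1)+2, aromatic.
Anion: 3 × 2 + 2 = 8 π electrons → 4(2), antiaromatic.

The cation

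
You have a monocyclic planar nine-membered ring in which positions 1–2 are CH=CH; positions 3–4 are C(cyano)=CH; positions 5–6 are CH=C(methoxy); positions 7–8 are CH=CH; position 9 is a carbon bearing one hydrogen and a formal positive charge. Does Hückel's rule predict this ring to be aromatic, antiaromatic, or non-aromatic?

Check conjugation: each doubly-bonded ring atom is sp² with one p-orbital electron; the carbocation has an empty p orbital — every position has a p orbital, so the cyclic π system is continuous.
Tallying contributions gives 4 × 2 = 8 from the double-bond units + 0 from the CH(+) atom = 8.
8 = 4(2); a planar, fully conjugated 4n system is antiaromatic.

Antiaromatic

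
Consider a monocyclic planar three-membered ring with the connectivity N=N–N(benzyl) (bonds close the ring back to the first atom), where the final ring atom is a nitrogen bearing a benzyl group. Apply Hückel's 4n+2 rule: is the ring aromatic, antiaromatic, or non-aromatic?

Antiaromatic

Check conjugation: every atom in a ring double bond is sp² and brings one electron to the p orbital; each =N– nitrogen is pyridine-type (lone pair in the sp² plane, one electron in the p orbital); the pyrrole-type nitrogen donates its lone pair from the p orbital — every position has a p orbital, so the cyclic π system is continuous.
Counting π electrons: 1 × 2 = 2 from the double-bond unit + 2 from the N(benzyl) atom = 4.
4 is a 4n count (n = 1), so the planar conjugated ring is antiaromatic.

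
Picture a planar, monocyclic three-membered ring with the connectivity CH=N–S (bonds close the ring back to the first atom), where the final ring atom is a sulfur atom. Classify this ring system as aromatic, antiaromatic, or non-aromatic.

Antiaromatic

The p orbitals form a continuous loop: every atom in a ring double bond is sp² and brings one electron to the p orbital; each sp² =N– keeps its lone pair in-plane and puts one electron into the π system; the sulfur donates one lone pair from its p orbital. The ring is fully conjugated.
Adding the contributions, 1 × 2 = 2 from the double-bond unit + 2 from the S atom = 4.
With 4 = 4·1 π electrons, Hückel's rule classifies the planar ring as antiaromatic.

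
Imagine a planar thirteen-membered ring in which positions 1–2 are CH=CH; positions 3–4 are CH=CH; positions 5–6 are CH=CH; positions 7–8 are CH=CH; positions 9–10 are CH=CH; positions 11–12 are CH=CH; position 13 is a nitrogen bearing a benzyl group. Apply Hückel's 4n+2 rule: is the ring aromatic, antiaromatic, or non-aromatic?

Check conjugation: the double-bond atoms are sp², each contributing one p electron; the pyrrole-type nitrogen donates its lone pair from the p orbital — every position has a p orbital, so the cyclic π system is continuous.
Counting π electrons: 6 × 2 = 12 from the double-bond units + 2 from the N(benzyl) atom = 14.
That gives a 4n+2 count (14, n = 3).

Aromatic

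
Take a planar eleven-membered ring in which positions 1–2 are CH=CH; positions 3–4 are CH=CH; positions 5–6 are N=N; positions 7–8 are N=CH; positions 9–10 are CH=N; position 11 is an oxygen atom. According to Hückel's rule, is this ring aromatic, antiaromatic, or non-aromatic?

Antiaromatic

Every ring atom contributes a p orbital perpendicular to the ring (each doubly-bonded ring atom is sp² with one p-orbital electron; each =N– nitrogen is pyridine-type (lone pair in the sp² plane, one electron in the p orbital); the oxygen donates one lone pair from its p orbital), so the π system is cyclic and fully conjugated.
Adding the contributions, 5 × 2 = 10 from the double-bond units + 2 from the O atom = 12.
12 = 4(3); a planar, fully conjugated 4n system is antiaromatic.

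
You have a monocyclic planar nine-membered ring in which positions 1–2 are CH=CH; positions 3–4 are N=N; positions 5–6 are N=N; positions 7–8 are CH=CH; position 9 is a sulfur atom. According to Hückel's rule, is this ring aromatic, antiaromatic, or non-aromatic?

Aromatic

All ring atoms are sp² and supply a p orbital to the ring (every atom in a ring double bond is sp² and brings one electron to the p orbital; each sp² =N– keeps its lone pair in-plane and puts one electron into the π system; the sulfur donates one lone pair from its p orbital); the conjugation is uninterrupted.
Counting π electrons: 4 × 2 = 8 from the double-bond units + 2 from the S atom = 10.
That gives a 4n+2 count (10, n = 2).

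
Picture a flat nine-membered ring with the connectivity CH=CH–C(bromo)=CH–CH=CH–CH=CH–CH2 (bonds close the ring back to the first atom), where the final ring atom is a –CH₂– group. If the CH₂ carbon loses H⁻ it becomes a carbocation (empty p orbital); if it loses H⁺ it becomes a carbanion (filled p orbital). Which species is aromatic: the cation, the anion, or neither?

The anion

Both ions have a continuous loop of p orbitals — each ring atom is sp².
Cation: 4 × 2 + 0 = 8 π electrons → 4(2), antiaromatic.
Anion: 4 × 2 + 2 = 10 π electrons → 4(2)+2, aromatic.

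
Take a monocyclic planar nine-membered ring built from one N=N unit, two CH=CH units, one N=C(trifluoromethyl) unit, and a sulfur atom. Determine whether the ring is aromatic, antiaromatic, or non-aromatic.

Aromatic

The p orbitals form a continuous loop: the double-bond atoms are sp², each contributing one p electron; each =N– nitrogen is pyridine-type (lone pair in the sp² plane, one electron in the p orbital); the sulfur donates one lone pair from its p orbital. The ring is fully conjugated.
Counting π electrons: 4 × 2 = 8 from the double-bond units + 2 from the S atom = 10.
10 = 4(2) + 2, which satisfies Hückel's 4n+2 rule.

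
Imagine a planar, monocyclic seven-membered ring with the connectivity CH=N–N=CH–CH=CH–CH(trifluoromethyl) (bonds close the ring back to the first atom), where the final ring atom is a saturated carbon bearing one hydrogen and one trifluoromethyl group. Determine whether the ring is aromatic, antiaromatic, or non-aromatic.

Non-aromatic

The CH(trifluoromethyl) position has four σ bonds — that saturated carbon is sp³ and has no p orbital in the ring π system — so the cyclic conjugation is interrupted.
Without a continuous loop of overlapping p orbitals the Hückel electron count never comes into play.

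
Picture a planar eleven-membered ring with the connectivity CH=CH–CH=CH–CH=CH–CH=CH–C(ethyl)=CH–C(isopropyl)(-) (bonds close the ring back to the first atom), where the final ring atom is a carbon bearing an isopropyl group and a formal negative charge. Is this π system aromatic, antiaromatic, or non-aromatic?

Antiaromatic

Every ring atom contributes a p orbital perpendicular to the ring (every atom in a ring double bond is sp² and brings one electron to the p orbital; the carbanion's lone pair occupies the p orbital), so the π system is cyclic and fully conjugated.
π-electron count: 5 × 2 = 10 from the double-bond units + 2 from the C(isopropyl)(-) atom = 12.
12 = 4(3); a planar, fully conjugated 4n system is antiaromatic.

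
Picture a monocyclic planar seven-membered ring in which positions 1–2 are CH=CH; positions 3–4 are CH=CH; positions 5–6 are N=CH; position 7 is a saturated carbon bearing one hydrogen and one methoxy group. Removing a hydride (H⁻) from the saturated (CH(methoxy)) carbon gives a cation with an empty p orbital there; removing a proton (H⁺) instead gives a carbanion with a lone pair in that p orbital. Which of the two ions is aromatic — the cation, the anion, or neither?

In either ion the ring is fully conjugated: every atom, including the new sp² carbon, supplies a p orbital.
Cation: 3 × 2 + 0 = 6 π electrons → 4(1)+2, aromatic.
Anion: 3 × 2 + 2 = 8 π electrons → 4(2), antiaromatic.

The cation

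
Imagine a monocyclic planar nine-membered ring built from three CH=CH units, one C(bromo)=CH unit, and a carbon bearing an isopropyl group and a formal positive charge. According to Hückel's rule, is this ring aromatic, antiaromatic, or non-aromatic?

Antiaromatic

The p orbitals form a continuous loop: the double-bond atoms are sp², each contributing one p electron; the carbocation has an empty p orbital. The ring is fully conjugated.
π-electron count: 4 × 2 = 8 from the double-bond units + 0 from the C(isopropyl)(+) atom = 8.
With 8 = 4·2 π electrons, Hückel's rule classifies the planar ring as antiaromatic.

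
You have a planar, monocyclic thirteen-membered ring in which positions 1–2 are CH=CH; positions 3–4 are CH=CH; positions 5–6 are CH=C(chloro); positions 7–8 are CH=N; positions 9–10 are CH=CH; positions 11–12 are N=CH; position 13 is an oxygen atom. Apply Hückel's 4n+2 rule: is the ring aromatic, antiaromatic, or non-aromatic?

All ring atoms are sp² and supply a p orbital to the ring (the double-bond atoms are sp², each contributing one p electron; each sp² =N– keeps its lone pair in-plane and puts one electron into the π system; the oxygen donates one lone pair from its p orbital); the conjugation is uninterrupted.
Counting π electrons: 6 × 2 = 12 from the double-bond units + 2 from the O atom = 14.
With 14 π electrons (n = 3), the Hückel 4n+2 condition holds.

Aromatic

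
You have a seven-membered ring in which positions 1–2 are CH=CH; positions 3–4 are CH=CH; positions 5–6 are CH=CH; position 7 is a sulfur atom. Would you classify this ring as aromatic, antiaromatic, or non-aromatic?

All ring atoms are sp² and supply a p orbital to the ring (every atom in a ring double bond is sp² and brings one electron to the p orbital; the sulfur donates one lone pair from its p orbital); the conjugation is uninterrupted.
π-electron count: 3 × 2 = 6 from the double-bond units + 2 from the S atom = 8.
8 is a 4n count (n = 2), so the planar conjugated ring is antiaromatic.

Antiaromatic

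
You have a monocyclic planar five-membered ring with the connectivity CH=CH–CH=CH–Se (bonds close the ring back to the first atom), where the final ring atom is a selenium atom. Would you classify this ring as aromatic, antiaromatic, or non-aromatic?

The p orbitals form a continuous loop: the double-bond atoms are sp², each contributing one p electron; the selenium donates one lone pair from its p orbital. The ring is fully conjugated.
Adding the contributions, 2 × 2 = 4 from the double-bond units + 2 from the Se atom = 6.
6 = 4(1) + 2, which satisfies Hückel's 4n+2 rule.

Aromatic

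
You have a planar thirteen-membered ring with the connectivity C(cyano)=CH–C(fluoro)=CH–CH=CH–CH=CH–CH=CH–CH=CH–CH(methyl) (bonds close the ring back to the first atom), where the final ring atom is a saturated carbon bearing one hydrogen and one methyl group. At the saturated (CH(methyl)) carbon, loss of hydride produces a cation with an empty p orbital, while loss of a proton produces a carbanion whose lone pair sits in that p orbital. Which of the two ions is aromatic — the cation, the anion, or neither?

In both ions every ring atom is sp² and contributes a p orbital, so both rings are fully conjugated.
Cation: 6 × 2 + 0 = 12 π electrons → 4(3), antiaromatic.
Anion: 6 × 2 + 2 = 14 π electrons → 4(3)+2, aromatic.

The anion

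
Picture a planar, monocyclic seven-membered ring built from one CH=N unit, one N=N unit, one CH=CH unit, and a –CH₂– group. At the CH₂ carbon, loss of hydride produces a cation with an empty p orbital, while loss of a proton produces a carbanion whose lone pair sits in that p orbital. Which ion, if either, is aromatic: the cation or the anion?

The cation

In both ions every ring atom is sp² and contributes a p orbital, so both rings are fully conjugated.
Cation: 3 × 2 + 0 = 6 π electrons → 4(1)+2, aromatic.
Anion: 3 × 2 + 2 = 8 π electrons → 4(2), antiaromatic.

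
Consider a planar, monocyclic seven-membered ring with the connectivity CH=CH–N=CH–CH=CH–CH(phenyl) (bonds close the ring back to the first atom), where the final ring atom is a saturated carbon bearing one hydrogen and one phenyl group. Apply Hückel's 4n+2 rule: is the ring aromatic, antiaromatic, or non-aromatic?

Non-aromatic

Because that saturated carbon is sp³ and has no p orbital in the ring π system at the CH(phenyl) position, the π system cannot extend all the way around the ring.
A ring that is not fully conjugated cannot be aromatic or antiaromatic regardless of its π-electron count.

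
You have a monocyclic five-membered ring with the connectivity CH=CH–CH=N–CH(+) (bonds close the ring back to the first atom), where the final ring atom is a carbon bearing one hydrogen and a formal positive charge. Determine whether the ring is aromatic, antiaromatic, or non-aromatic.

Antiaromatic

Check conjugation: every atom in a ring double bond is sp² and brings one electron to the p orbital; each sp² =N– keeps its lone pair in-plane and puts one electron into the π system; the carbocation has an empty p orbital — every position has a p orbital, so the cyclic π system is continuous.
Counting π electrons: 2 × 2 = 4 from the double-bond units + 0 from the CH(+) atom = 4.
With 4 = 4·1 π electrons, Hückel's rule classifies the planar ring as antiaromatic.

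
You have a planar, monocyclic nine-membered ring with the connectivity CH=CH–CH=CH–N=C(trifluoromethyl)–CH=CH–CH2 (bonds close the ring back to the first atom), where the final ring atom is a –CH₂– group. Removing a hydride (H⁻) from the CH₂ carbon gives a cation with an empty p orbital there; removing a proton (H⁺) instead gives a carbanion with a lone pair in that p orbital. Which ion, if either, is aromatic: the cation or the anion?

The anion

In either ion the ring is fully conjugated: every atom, including the new sp² carbon, supplies a p orbital.
Cation: 4 × 2 + 0 = 8 π electrons → 4(2), antiaromatic.
Anion: 4 × 2 + 2 = 10 π electrons → 4(2)+2, aromatic.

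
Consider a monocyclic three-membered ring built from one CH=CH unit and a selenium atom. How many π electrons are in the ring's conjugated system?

All ring atoms are sp² and supply a p orbital to the ring (each doubly-bonded ring atom is sp² with one p-orbital electron; the selenium donates one lone pair from its p orbital); the conjugation is uninterrupted.
Adding the contributions, 1 × 2 = 2 from the double-bond unit + 2 from the Se atom = 4.

4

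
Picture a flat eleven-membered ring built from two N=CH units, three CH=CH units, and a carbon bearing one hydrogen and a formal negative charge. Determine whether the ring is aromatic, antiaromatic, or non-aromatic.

Check conjugation: each doubly-bonded ring atom is sp² with one p-orbital electron; each =N– nitrogen is pyridine-type (lone pair in the sp² plane, one electron in the p orbital); the carbanion's lone pair occupies the p orbital — every position has a p orbital, so the cyclic π system is continuous.
Counting π electrons: 5 × 2 = 10 from the double-bond units + 2 from the CH(-) atom = 12.
12 is a 4n count (n = 3), so the planar conjugated ring is antiaromatic.

Antiaromatic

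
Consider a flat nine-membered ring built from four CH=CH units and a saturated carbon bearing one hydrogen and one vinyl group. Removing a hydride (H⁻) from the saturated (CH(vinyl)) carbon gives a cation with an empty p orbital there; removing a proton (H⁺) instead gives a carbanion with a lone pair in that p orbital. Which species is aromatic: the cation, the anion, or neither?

In either ion the ring is fully conjugated: every atom, including the new sp² carbon, supplies a p orbital.
Cation: 4 × 2 + 0 = 8 π electrons → 4(2), antiaromatic.
Anion: 4 × 2 + 2 = 10 π electrons → 4(2)+2, aromatic.

The anion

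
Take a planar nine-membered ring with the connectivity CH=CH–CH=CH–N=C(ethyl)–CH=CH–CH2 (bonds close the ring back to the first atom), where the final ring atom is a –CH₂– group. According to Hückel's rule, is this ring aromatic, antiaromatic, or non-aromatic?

Because the tetrahedral CH₂ carbon is sp³ and has no p orbital in the ring π system at the CH2 position, the π system cannot extend all the way around the ring.
Hückel's rule only applies to fully conjugated rings, so this one is simply non-aromatic.

Non-aromatic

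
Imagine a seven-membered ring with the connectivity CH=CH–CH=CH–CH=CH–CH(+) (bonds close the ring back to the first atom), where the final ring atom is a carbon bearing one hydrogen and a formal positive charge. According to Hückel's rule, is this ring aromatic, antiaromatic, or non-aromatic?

All ring atoms are sp² and supply a p orbital to the ring (the double-bond atoms are sp², each contributing one p electron; the carbocation has an empty p orbital); the conjugation is uninterrupted.
Adding the contributions, 3 × 2 = 6 from the double-bond units + 0 from the CH(+) atom = 6.
With 6 π electrons (n = 1), the Hückel 4n+2 condition holds.
(The species described is the tropylium cation.)

Aromatic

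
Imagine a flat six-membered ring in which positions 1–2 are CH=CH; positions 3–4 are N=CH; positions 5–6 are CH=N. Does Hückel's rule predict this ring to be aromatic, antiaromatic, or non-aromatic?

Every ring atom contributes a p orbital perpendicular to the ring (each doubly-bonded ring atom is sp² with one p-orbital electron; each =N– nitrogen is pyridine-type (lone pair in the sp² plane, one electron in the p orbital)), so the π system is cyclic and fully conjugated.
Adding the contributions, 3 × 2 = 6 from the 3 double-bond units.
6 = 4(1) + 2, which satisfies Hückel's 4n+2 rule.

Aromatic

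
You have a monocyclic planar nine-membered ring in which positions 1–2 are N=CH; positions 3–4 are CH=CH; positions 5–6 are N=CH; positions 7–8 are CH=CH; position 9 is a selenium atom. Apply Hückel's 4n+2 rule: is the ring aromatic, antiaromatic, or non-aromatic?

Aromatic

All ring atoms are sp² and supply a p orbital to the ring (every atom in a ring double bond is sp² and brings one electron to the p orbital; each =N– nitrogen is pyridine-type (lone pair in the sp² plane, one electron in the p orbital); the selenium donates one lone pair from its p orbital); the conjugation is uninterrupted.
Counting π electrons: 4 × 2 = 8 from the double-bond units + 2 from the Se atom = 10.
That gives a 4n+2 count (10, n = 2).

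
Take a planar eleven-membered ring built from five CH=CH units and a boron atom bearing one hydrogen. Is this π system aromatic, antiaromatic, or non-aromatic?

Aromatic

Check conjugation: each doubly-bonded ring atom is sp² with one p-orbital electron; the boron has an empty p orbital — every position has a p orbital, so the cyclic π system is continuous.
Adding the contributions, 5 × 2 = 10 from the double-bond units + 0 from the BH atom = 10.
10 = 4(2) + 2, which satisfies Hückel's 4n+2 rule.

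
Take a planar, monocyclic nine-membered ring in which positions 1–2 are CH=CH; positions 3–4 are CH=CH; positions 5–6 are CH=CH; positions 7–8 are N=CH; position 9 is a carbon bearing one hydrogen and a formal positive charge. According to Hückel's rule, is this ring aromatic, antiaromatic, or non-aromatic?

Check conjugation: the double-bond atoms are sp², each contributing one p electron; each sp² =N– keeps its lone pair in-plane and puts one electron into the π system; the carbocation has an empty p orbital — every position has a p orbital, so the cyclic π system is continuous.
π-electron count: 4 × 2 = 8 from the double-bond units + 0 from the CH(+) atom = 8.
8 = 4(2); a planar, fully conjugated 4n system is antiaromatic.

Antiaromatic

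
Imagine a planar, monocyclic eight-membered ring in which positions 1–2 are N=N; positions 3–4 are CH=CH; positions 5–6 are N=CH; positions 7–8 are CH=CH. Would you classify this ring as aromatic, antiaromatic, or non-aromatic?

Check conjugation: the double-bond atoms are sp², each contributing one p electron; each sp² =N– keeps its lone pair in-plane and puts one electron into the π system — every position has a p orbital, so the cyclic π system is continuous.
Counting π electrons: 4 × 2 = 8 from the 4 double-bond units.
8 is a 4n count (n = 2), so the planar conjugated ring is antiaromatic.

Antiaromatic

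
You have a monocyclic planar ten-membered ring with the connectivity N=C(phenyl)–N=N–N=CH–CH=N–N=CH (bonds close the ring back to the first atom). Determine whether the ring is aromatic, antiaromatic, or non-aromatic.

All ring atoms are sp² and supply a p orbital to the ring (every atom in a ring double bond is sp² and brings one electron to the p orbital; each =N– nitrogen is pyridine-type (lone pair in the sp² plane, one electron in the p orbital)); the conjugation is uninterrupted.
Counting π electrons: 5 × 2 = 10 from the 5 double-bond units.
That gives a 4n+2 count (10, n = 2).

Aromatic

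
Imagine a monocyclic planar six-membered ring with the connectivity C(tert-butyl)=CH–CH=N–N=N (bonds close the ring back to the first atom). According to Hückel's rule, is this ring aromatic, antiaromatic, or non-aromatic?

All ring atoms are sp² and supply a p orbital to the ring (every atom in a ring double bond is sp² and brings one electron to the p orbital; the doubly-bonded nitrogens are pyridine-type — their lone pairs lie in the ring plane, leaving one electron in the p orbital); the conjugation is uninterrupted.
Adding the contributions, 3 × 2 = 6 from the 3 double-bond units.
Since 6 = 4·1 + 2, the ring meets the 4n+2 criterion.

Aromatic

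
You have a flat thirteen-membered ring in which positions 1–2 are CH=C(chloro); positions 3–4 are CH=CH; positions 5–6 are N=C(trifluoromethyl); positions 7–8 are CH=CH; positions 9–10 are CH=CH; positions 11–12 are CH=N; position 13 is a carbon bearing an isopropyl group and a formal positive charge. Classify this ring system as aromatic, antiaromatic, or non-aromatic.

Antiaromatic

Every ring atom contributes a p orbital perpendicular to the ring (every atom in a ring double bond is sp² and brings one electron to the p orbital; the doubly-bonded nitrogens are pyridine-type — their lone pairs lie in the ring plane, leaving one electron in the p orbital; the carbocation has an empty p orbital), so the π system is cyclic and fully conjugated.
Counting π electrons: 6 × 2 = 12 from the double-bond units + 0 from the C(isopropyl)(+) atom = 12.
12 is a 4n count (n = 3), so the planar conjugated ring is antiaromatic.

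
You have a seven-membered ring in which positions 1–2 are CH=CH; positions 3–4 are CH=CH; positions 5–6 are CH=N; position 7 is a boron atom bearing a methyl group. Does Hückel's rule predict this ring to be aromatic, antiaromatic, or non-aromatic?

Aromatic

Check conjugation: each doubly-bonded ring atom is sp² with one p-orbital electron; each =N– nitrogen is pyridine-type (lone pair in the sp² plane, one electron in the p orbital); the boron has an empty p orbital — every position has a p orbital, so the cyclic π system is continuous.
Counting π electrons: 3 × 2 = 6 from the double-bond units + 0 from the B(methyl) atom = 6.
Since 6 = 4·1 + 2, the ring meets the 4n+2 criterion.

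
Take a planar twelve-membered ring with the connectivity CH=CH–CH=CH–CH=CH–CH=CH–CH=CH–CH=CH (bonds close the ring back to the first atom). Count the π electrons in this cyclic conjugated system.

Every ring atom contributes a p orbital perpendicular to the ring (the double-bond atoms are sp², each contributing one p electron), so the π system is cyclic and fully conjugated.
Tallying contributions gives 6 × 2 = 12 from the 6 double-bond units.

12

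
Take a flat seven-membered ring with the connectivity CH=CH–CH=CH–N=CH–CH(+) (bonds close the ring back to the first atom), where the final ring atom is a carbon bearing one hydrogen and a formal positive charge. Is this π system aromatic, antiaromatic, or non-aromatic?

Aromatic

The p orbitals form a continuous loop: the double-bond atoms are sp², each contributing one p electron; each sp² =N– keeps its lone pair in-plane and puts one electron into the π system; the carbocation has an empty p orbital. The ring is fully conjugated.
π-electron count: 3 × 2 = 6 from the double-bond units + 0 from the CH(+) atom = 6.
With 6 π electrons (n = 1), the Hückel 4n+2 condition holds.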